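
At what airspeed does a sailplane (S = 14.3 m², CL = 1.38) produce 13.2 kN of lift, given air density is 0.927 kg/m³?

v = 38 m/s

L = ½ρv²S·CL ⇒ v = √(2L/(ρ·S·CL))
v = √(2 × 13200 / (0.927 × 14.3 × 1.38)) = √1443 = 38 m/s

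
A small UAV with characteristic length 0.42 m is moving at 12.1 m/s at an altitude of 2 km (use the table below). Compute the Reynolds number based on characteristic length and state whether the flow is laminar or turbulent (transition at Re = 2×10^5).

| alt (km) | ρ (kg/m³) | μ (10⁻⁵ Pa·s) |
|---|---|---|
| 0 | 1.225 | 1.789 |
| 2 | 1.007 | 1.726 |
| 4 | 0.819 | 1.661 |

At 2 km, from the table: ρ = 1.007 kg/m³, μ = 1.726×10⁻⁵ Pa·s.
Re = ρ·v·c/μ = 1.007 × 12.1 × 0.42 / (1.726×10⁻⁵) = 2.96×10^5
Since 2.96×10^5 > 2×10^5, the flow is turbulent.

Re = 2.96×10^5 (turbulent)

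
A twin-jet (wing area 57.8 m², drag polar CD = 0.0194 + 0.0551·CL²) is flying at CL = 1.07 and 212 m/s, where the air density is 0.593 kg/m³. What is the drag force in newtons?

CD = 0.0194 + 0.0551 × 1.07² = 0.08248
D = ½ρv²S·CD = ½ × 0.593 × 212² × 57.8 × 0.08248 = 63500 N

D = 63500 N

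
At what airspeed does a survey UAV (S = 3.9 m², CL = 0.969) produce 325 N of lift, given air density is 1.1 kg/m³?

L = ½ρv²S·CL ⇒ v = √(2L/(ρ·S·CL))
v = √(2 × 325 / (1.1 × 3.9 × 0.969)) = √156.4 = 12.5 m/s

v = 12.5 m/s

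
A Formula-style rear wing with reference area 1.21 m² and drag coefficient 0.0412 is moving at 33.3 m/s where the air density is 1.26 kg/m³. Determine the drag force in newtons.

Dynamic pressure q = ½ρv² = ½ × 1.26 × 33.3² = 698.6 Pa.
D = q·S·CD = 698.6 × 1.21 × 0.0412 = 34.8 N

D = 34.8 N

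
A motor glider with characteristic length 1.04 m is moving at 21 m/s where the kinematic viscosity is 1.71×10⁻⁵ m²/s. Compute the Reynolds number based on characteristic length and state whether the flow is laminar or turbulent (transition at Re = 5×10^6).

Re = 1.28×10^6 (laminar)

Re = v·c/ν = 21 × 1.04 / (1.71×10⁻⁵) = 1.28×10^6
Since 1.28×10^6 < 5×10^6, the flow is laminar.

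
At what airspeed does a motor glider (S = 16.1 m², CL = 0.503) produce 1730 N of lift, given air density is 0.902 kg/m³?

L = ½ρv²S·CL ⇒ v = √(2L/(ρ·S·CL))
v = √(2 × 1730 / (0.902 × 16.1 × 0.503)) = √473.7 = 21.8 m/s

v = 21.8 m/s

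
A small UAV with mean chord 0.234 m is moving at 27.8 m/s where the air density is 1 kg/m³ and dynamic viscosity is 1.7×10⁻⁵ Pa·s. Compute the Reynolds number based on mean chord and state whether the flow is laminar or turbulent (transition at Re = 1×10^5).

Re = 3.83×10^5 (turbulent)

Re = ρ·v·c/μ = 1 × 27.8 × 0.234 / (1.7×10⁻⁵) = 3.83×10^5
Since 3.83×10^5 > 1×10^5, the flow is turbulent.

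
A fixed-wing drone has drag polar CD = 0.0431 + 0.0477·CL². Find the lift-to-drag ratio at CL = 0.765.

L/D = 10.8

CD = 0.0431 + 0.0477 × 0.765² = 0.07102
L/D = CL/CD = 0.765 / 0.07102 = 10.8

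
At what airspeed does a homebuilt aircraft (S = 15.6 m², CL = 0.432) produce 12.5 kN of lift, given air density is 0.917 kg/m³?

L = ½ρv²S·CL ⇒ v = √(2L/(ρ·S·CL))
v = √(2 × 12500 / (0.917 × 15.6 × 0.432)) = √4045 = 63.6 m/s

v = 63.6 m/s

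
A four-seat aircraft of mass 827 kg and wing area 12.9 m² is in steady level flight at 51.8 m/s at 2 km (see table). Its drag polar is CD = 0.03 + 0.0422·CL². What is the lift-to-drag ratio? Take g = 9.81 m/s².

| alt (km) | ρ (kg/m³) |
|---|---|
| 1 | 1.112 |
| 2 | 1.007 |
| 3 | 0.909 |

L/D = 11.9

At 2 km, from the table: ρ = 1.007 kg/m³.
Weight W = mg = 827 × 9.81 = 8112.9 N; in level flight L = W.
Dynamic pressure q = 0.5 × 1.007 × 51.8² = 1351 Pa.
Required CL = L/(qS) = 8112.9/(1351·12.9) = 0.4655.
CD = 0.03 + 0.0422 × 0.4655² = 0.03914.
L/D = CL/CD = 0.4655 / 0.03914 = 11.9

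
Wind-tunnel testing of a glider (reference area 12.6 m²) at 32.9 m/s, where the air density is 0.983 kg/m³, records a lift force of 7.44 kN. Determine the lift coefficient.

From L = ½ρv²S·CL, rearranging gives CL = 2L/(ρv²S).
CL = 2 × 7440 / (0.983 × 32.9² × 12.6) = 1.11

CL = 1.11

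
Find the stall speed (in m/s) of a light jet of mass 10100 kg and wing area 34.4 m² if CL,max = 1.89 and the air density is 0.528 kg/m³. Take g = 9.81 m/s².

V_stall = 76 m/s

At stall, lift equals weight: L = W = m·g = 10100 × 9.81 = 99080 N.
V_stall = √(2W/(ρ·S·CL,max)) = √(2 × 99080 / (0.528 × 34.4 × 1.89))
V_stall = √5773 = 76 m/s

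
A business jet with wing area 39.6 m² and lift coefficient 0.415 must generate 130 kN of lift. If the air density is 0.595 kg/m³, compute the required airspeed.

L = ½ρv²S·CL ⇒ v = √(2L/(ρ·S·CL))
v = √(2 × 1.3×10^5 / (0.595 × 39.6 × 0.415)) = √26590 = 163 m/s

v = 163 m/s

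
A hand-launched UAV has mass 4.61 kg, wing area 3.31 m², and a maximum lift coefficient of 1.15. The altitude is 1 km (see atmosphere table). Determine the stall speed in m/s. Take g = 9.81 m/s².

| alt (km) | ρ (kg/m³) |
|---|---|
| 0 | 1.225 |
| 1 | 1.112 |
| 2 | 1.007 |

At 1 km, from the table: ρ = 1.112 kg/m³.
At stall, lift equals weight: L = W = m·g = 4.61 × 9.81 = 45.22 N.
From L = ½ρV²S·CL,max = W: V_stall = √(2W/(ρSCL,max)) = √(2·45.22/(1.112·3.31·1.15))
V_stall = √21.37 = 4.62 m/s

V_stall = 4.62 m/s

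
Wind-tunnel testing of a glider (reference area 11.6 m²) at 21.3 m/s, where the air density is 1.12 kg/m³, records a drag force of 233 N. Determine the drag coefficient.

From D = ½ρv²S·CD, rearranging gives CD = 2D/(ρv²S).
CD = 2 × 233 / (1.12 × 21.3² × 11.6) = 0.0791

CD = 0.0791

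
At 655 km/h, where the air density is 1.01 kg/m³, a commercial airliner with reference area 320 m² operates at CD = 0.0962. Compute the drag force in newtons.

D = 5.15×10^5 N

Convert speed: v = 655 km/h ÷ 3.6 = 181.9 m/s.
Dynamic pressure q = ½ρv² = ½ × 1.01 × 181.9² = 16720 Pa.
D = q·S·CD = 16720 × 320 × 0.0962 = 5.15×10^5 N ≈ 515 kN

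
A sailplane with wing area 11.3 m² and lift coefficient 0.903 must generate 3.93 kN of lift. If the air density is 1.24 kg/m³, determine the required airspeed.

v = 24.9 m/s

L = ½ρv²S·CL ⇒ v = √(2L/(ρ·S·CL))
v = √(2 × 3930 / (1.24 × 11.3 × 0.903)) = √621.2 = 24.9 m/s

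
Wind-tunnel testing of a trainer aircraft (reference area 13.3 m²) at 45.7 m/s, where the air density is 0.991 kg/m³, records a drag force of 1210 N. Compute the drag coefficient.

CD = 0.0879

From D = ½ρv²S·CD, rearranging gives CD = 2D/(ρv²S).
CD = 2 × 1210 / (0.991 × 45.7² × 13.3) = 0.0879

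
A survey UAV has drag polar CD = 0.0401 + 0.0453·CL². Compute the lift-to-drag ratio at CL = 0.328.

CD = 0.0401 + 0.0453 × 0.328² = 0.04497
L/D = CL/CD = 0.328 / 0.04497 = 7.29

L/D = 7.29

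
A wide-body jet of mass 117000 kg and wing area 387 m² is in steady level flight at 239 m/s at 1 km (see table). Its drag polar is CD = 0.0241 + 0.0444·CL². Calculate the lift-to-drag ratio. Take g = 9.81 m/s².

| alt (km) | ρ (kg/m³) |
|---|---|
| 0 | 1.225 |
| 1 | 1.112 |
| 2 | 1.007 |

L/D = 3.81

At 1 km, from the table: ρ = 1.112 kg/m³.
Weight W = mg = 117000 × 9.81 = 1.1478×10^6 N; in level flight L = W.
Dynamic pressure q = 0.5 × 1.112 × 239² = 31760 Pa.
CL = W/(q·S) = 1.1478×10^6 / (31760 × 387) = 0.09338.
CD = 0.0241 + 0.0444 × 0.09338² = 0.02449.
L/D = CL/CD = 0.09338 / 0.02449 = 3.81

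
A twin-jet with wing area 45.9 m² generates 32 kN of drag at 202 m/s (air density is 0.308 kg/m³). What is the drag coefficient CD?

CD = 0.111

From D = ½ρv²S·CD, rearranging gives CD = 2D/(ρv²S).
CD = 2 × 32000 / (0.308 × 202² × 45.9) = 0.111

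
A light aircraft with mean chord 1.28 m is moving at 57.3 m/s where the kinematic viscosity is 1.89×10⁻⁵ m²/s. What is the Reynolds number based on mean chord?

Re = v·c/ν = 57.3 × 1.28 / (1.89×10⁻⁵) = 3.88×10^6

Re = 3.88×10^6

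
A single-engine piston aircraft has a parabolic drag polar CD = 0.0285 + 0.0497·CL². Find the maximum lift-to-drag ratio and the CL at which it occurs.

For CD = CD0 + K·CL², (L/D)max occurs at CL* = √(CD0/K) and equals 1/(2√(K·CD0)).
(L/D)max = 1/(2√(0.0497 × 0.0285)) = 1/(2 × 0.03764) = 13.3
CL* = √(0.0285/0.0497) = 0.757

(L/D)max = 13.3, at CL = 0.757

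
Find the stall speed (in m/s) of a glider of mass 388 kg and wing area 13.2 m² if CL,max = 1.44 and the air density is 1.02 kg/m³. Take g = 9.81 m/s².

Weight W = mg = 388 × 9.81 = 3806 N.
From L = ½ρV²S·CL,max = W: V_stall = √(2W/(ρSCL,max)) = √(2·3806/(1.02·13.2·1.44))
V_stall = √392.6 = 19.8 m/s

V_stall = 19.8 m/s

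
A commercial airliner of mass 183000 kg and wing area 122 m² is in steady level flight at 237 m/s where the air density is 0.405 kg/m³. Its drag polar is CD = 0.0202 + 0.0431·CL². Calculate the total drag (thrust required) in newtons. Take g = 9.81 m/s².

Weight W = mg = 183000 × 9.81 = 1.7952×10^6 N; in level flight L = W.
q = ½ρv² = ½ × 0.405 × 237² = 11370 Pa.
CL = W/(q·S) = 1.7952×10^6 / (11370 × 122) = 1.294.
CD = 0.0202 + 0.0431 × 1.294² = 0.09234.
D = q·S·CD = 11370 × 122 × 0.09234 = 1.281×10^5 N

D = 1.28×10^5 N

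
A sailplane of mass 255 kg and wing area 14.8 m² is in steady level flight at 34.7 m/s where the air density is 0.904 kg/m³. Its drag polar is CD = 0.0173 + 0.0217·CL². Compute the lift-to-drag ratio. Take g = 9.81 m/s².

Weight W = mg = 255 × 9.81 = 2501.6 N; in level flight L = W.
q = ½ρv² = ½ × 0.904 × 34.7² = 544.2 Pa.
CL = W/(q·S) = 2501.6 / (544.2 × 14.8) = 0.3106.
CD = 0.0173 + 0.0217 × 0.3106² = 0.01939.
L/D = CL/CD = 0.3106 / 0.01939 = 16

L/D = 16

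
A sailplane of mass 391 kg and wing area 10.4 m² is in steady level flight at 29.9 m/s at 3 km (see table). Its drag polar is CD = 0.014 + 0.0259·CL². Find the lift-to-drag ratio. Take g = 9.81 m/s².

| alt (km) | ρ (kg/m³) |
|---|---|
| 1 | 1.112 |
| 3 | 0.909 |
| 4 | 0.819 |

L/D = 25.7

At 3 km, from the table: ρ = 0.909 kg/m³.
Level flight ⇒ L = W = m·g = 391 × 9.81 = 3835.7 N.
q = ½ρv² = ½ × 0.909 × 29.9² = 406.3 Pa.
CL = 2W/(ρv²S) = 2×3835.7/(0.909×29.9²×10.4) = 0.9077.
CD = 0.014 + 0.0259 × 0.9077² = 0.03534.
L/D = CL/CD = 0.9077 / 0.03534 = 25.7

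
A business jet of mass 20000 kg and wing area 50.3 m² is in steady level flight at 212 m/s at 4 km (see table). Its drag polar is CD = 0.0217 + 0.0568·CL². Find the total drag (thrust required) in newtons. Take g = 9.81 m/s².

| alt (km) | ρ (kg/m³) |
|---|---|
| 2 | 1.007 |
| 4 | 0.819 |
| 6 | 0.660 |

D = 22500 N

At 4 km, from the table: ρ = 0.819 kg/m³.
Weight W = mg = 20000 × 9.81 = 1.962×10^5 N; in level flight L = W.
q = ½ρv² = ½ × 0.819 × 212² = 18400 Pa.
Required CL = L/(qS) = 1.962×10^5/(18400·50.3) = 0.2119.
CD = 0.0217 + 0.0568 × 0.2119² = 0.02425.
D = q·S·CD = 18400 × 50.3 × 0.02425 = 22450 N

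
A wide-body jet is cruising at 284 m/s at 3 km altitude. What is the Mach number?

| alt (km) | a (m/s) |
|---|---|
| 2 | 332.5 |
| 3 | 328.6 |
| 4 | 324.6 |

At 3 km, from the table: a = 328.6 m/s.
M = v/a = 284 / 328.6 = 0.864

M = 0.864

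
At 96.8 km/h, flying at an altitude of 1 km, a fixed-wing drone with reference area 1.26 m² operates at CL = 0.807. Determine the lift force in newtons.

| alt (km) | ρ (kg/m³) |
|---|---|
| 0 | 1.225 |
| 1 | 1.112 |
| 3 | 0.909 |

L = 409 N

At 1 km, from the table: ρ = 1.112 kg/m³.
Convert speed: v = 96.8 km/h ÷ 3.6 = 26.89 m/s.
L = ½ρv²S·CL = ½ × 1.112 × 26.89² × 1.26 × 0.807 = 409 N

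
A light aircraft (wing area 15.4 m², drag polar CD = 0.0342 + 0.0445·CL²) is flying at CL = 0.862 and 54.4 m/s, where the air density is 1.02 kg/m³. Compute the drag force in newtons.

CD = 0.0342 + 0.0445 × 0.862² = 0.06727
D = ½ρv²S·CD = ½ × 1.02 × 54.4² × 15.4 × 0.06727 = 1560 N

D = 1560 N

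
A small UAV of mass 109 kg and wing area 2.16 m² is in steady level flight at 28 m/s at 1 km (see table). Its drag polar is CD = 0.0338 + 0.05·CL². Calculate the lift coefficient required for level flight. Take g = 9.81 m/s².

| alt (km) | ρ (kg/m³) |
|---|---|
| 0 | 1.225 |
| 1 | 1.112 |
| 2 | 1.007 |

CL = 1.14

At 1 km, from the table: ρ = 1.112 kg/m³.
Level flight ⇒ L = W = m·g = 109 × 9.81 = 1069.3 N.
Dynamic pressure q = 0.5 × 1.112 × 28² = 435.9 Pa.
CL = W/(q·S) = 1069.3 / (435.9 × 2.16) = 1.136.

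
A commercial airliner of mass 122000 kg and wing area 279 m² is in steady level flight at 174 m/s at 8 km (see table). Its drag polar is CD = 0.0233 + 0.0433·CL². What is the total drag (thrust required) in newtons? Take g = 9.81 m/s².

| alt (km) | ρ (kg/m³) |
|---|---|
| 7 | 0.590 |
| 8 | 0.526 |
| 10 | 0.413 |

At 8 km, from the table: ρ = 0.526 kg/m³.
Weight W = mg = 122000 × 9.81 = 1.1968×10^6 N; in level flight L = W.
Dynamic pressure q = 0.5 × 0.526 × 174² = 7963 Pa.
Required CL = L/(qS) = 1.1968×10^6/(7963·279) = 0.5387.
CD = 0.0233 + 0.0433 × 0.5387² = 0.03587.
D = q·S·CD = 7963 × 279 × 0.03587 = 79680 N

D = 79700 N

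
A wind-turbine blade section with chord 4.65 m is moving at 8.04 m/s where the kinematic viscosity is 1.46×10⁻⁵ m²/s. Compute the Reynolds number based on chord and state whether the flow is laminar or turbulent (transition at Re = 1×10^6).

Re = 2.56×10^6 (turbulent)

Re = v·c/ν = 8.04 × 4.65 / (1.46×10⁻⁵) = 2.56×10^6
Since 2.56×10^6 > 1×10^6, the flow is turbulent.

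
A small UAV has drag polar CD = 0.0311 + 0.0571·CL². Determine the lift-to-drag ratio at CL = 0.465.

CD = 0.0311 + 0.0571 × 0.465² = 0.04345
L/D = CL/CD = 0.465 / 0.04345 = 10.7

L/D = 10.7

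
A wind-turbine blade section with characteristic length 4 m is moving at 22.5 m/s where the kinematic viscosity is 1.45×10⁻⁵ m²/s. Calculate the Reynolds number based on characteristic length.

Re = 6.21×10^6

Re = v·c/ν = 22.5 × 4 / (1.45×10⁻⁵) = 6.21×10^6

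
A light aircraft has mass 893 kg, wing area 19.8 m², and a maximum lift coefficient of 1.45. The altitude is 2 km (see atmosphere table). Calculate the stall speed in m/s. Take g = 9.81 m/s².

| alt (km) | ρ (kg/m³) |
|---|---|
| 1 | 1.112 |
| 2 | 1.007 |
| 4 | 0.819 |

V_stall = 24.6 m/s

At 2 km, from the table: ρ = 1.007 kg/m³.
Weight W = mg = 893 × 9.81 = 8760 N.
From L = ½ρV²S·CL,max = W: V_stall = √(2W/(ρSCL,max)) = √(2·8760/(1.007·19.8·1.45))
V_stall = √606 = 24.6 m/s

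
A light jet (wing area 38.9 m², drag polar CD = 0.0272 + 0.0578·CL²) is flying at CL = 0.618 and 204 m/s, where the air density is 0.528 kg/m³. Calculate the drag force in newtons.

D = 21100 N

CD = 0.0272 + 0.0578 × 0.618² = 0.04928
D = ½ρv²S·CD = ½ × 0.528 × 204² × 38.9 × 0.04928 = 21100 N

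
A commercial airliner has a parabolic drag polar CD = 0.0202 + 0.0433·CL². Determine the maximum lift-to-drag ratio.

For CD = CD0 + K·CL², (L/D)max occurs at CL* = √(CD0/K) and equals 1/(2√(K·CD0)).
(L/D)max = 1/(2√(0.0433 × 0.0202)) = 1/(2 × 0.02957) = 16.9

(L/D)max = 16.9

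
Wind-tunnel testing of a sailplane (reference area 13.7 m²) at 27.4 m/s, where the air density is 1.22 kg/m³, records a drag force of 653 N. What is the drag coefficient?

From D = ½ρv²S·CD, rearranging gives CD = 2D/(ρv²S).
CD = 2 × 653 / (1.22 × 27.4² × 13.7) = 0.104

CD = 0.104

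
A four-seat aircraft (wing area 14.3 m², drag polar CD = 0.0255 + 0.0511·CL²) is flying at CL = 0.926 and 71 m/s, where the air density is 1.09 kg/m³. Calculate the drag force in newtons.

CD = 0.0255 + 0.0511 × 0.926² = 0.06932
D = ½ρv²S·CD = ½ × 1.09 × 71² × 14.3 × 0.06932 = 2720 N

D = 2720 N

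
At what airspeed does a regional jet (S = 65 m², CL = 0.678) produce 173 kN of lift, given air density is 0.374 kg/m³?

v = 145 m/s

L = ½ρv²S·CL ⇒ v = √(2L/(ρ·S·CL))
v = √(2 × 1.73×10^5 / (0.374 × 65 × 0.678)) = √20990 = 145 m/s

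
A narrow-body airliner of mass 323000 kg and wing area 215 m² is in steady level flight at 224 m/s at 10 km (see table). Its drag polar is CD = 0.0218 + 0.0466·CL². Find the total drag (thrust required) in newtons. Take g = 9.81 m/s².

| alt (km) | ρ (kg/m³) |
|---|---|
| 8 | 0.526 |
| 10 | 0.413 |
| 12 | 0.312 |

D = 2.59×10^5 N

At 10 km, from the table: ρ = 0.413 kg/m³.
Weight W = mg = 323000 × 9.81 = 3.1686×10^6 N; in level flight L = W.
q = ½ρv² = ½ × 0.413 × 224² = 10360 Pa.
CL = 2W/(ρv²S) = 2×3.1686×10^6/(0.413×224²×215) = 1.422.
CD = 0.0218 + 0.0466 × 1.422² = 0.1161.
D = q·S·CD = 10360 × 215 × 0.1161 = 2.586×10^5 N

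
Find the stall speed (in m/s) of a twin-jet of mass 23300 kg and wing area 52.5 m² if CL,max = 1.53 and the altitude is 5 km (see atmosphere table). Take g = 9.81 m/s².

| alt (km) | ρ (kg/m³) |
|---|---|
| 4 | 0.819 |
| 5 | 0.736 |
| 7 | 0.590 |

V_stall = 87.9 m/s

At 5 km, from the table: ρ = 0.736 kg/m³.
Weight W = mg = 23300 × 9.81 = 2.286×10^5 N.
From L = ½ρV²S·CL,max = W: V_stall = √(2W/(ρSCL,max)) = √(2·2.286×10^5/(0.736·52.5·1.53))
V_stall = √7733 = 87.9 m/s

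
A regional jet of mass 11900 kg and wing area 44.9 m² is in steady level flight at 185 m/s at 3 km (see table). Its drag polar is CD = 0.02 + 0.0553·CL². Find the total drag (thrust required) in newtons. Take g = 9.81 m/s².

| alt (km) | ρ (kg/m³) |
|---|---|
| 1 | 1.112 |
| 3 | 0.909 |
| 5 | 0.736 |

At 3 km, from the table: ρ = 0.909 kg/m³.
Level flight ⇒ L = W = m·g = 11900 × 9.81 = 1.1674×10^5 N.
Dynamic pressure q = 0.5 × 0.909 × 185² = 15560 Pa.
Required CL = L/(qS) = 1.1674×10^5/(15560·44.9) = 0.1671.
CD = 0.02 + 0.0553 × 0.1671² = 0.02154.
D = q·S·CD = 15560 × 44.9 × 0.02154 = 15050 N

D = 15000 N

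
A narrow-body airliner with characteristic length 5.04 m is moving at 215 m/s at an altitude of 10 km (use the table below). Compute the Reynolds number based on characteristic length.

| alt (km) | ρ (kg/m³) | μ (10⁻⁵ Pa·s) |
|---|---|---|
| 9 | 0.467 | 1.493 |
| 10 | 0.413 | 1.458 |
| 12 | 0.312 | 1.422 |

Re = 3.07×10^7

At 10 km, from the table: ρ = 0.413 kg/m³, μ = 1.458×10⁻⁵ Pa·s.
Re = ρ·v·c/μ = 0.413 × 215 × 5.04 / (1.458×10⁻⁵) = 3.07×10^7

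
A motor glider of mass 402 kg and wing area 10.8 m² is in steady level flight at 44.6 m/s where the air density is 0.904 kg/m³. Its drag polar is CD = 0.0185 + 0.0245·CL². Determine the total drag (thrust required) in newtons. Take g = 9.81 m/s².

D = 219 N

Weight W = mg = 402 × 9.81 = 3943.6 N; in level flight L = W.
q = ½ρv² = ½ × 0.904 × 44.6² = 899.1 Pa.
Required CL = L/(qS) = 3943.6/(899.1·10.8) = 0.4061.
CD = 0.0185 + 0.0245 × 0.4061² = 0.02254.
D = q·S·CD = 899.1 × 10.8 × 0.02254 = 218.9 N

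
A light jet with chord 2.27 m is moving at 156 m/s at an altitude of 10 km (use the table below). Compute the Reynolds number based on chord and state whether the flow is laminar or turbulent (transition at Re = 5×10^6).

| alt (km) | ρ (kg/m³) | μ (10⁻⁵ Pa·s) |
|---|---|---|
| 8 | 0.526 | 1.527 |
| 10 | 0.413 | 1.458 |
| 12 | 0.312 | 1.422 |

At 10 km, from the table: ρ = 0.413 kg/m³, μ = 1.458×10⁻⁵ Pa·s.
Re = ρ·v·c/μ = 0.413 × 156 × 2.27 / (1.458×10⁻⁵) = 1×10^7
Since 1×10^7 > 5×10^6, the flow is turbulent.

Re = 1×10^7 (turbulent)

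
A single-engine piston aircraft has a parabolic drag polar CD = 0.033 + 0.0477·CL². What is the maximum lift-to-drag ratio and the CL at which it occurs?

(L/D)max = 12.6, at CL = 0.832

For CD = CD0 + K·CL², (L/D)max occurs at CL* = √(CD0/K) and equals 1/(2√(K·CD0)).
(L/D)max = 1/(2√(0.0477 × 0.033)) = 1/(2 × 0.03967) = 12.6
CL* = √(0.033/0.0477) = 0.832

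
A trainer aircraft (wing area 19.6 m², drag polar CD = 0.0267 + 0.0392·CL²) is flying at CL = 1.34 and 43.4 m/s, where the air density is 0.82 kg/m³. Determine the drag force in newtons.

CD = 0.0267 + 0.0392 × 1.34² = 0.09709
D = ½ρv²S·CD = ½ × 0.82 × 43.4² × 19.6 × 0.09709 = 1470 N

D = 1470 N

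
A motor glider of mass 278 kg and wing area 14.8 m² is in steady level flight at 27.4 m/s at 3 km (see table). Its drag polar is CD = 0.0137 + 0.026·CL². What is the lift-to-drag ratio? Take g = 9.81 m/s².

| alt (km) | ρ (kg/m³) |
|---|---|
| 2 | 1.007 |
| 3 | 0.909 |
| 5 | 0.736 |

L/D = 25.4

At 3 km, from the table: ρ = 0.909 kg/m³.
Level flight ⇒ L = W = m·g = 278 × 9.81 = 2727.2 N.
q = ½ρv² = ½ × 0.909 × 27.4² = 341.2 Pa.
CL = 2W/(ρv²S) = 2×2727.2/(0.909×27.4²×14.8) = 0.54.
CD = 0.0137 + 0.026 × 0.54² = 0.02128.
L/D = CL/CD = 0.54 / 0.02128 = 25.4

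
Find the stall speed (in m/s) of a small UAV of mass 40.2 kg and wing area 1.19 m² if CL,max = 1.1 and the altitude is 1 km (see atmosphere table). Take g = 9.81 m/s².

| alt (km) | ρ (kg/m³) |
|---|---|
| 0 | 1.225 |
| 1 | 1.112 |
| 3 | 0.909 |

V_stall = 23.3 m/s

At 1 km, from the table: ρ = 1.112 kg/m³.
Stall occurs when L = W at CL,max. W = mg = 40.2 × 9.81 = 394.4 N.
From L = ½ρV²S·CL,max = W: V_stall = √(2W/(ρSCL,max)) = √(2·394.4/(1.112·1.19·1.1))
V_stall = √541.9 = 23.3 m/s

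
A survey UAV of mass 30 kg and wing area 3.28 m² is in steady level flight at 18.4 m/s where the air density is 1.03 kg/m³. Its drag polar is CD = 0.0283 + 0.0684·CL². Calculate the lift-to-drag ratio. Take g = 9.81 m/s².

Weight W = mg = 30 × 9.81 = 294.3 N; in level flight L = W.
q = ½ρv² = ½ × 1.03 × 18.4² = 174.4 Pa.
Required CL = L/(qS) = 294.3/(174.4·3.28) = 0.5146.
CD = 0.0283 + 0.0684 × 0.5146² = 0.04641.
L/D = CL/CD = 0.5146 / 0.04641 = 11.1

L/D = 11.1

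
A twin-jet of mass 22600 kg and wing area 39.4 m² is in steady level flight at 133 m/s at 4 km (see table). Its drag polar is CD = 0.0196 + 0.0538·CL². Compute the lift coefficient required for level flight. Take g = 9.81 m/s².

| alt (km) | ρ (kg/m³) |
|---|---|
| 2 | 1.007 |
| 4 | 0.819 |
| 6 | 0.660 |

CL = 0.777

At 4 km, from the table: ρ = 0.819 kg/m³.
Level flight ⇒ L = W = m·g = 22600 × 9.81 = 2.2171×10^5 N.
q = ½ρv² = ½ × 0.819 × 133² = 7244 Pa.
CL = 2W/(ρv²S) = 2×2.2171×10^5/(0.819×133²×39.4) = 0.7768.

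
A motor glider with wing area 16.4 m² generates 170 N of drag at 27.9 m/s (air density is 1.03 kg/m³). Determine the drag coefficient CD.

CD = 0.0259

From D = ½ρv²S·CD, rearranging gives CD = 2D/(ρv²S).
CD = 2 × 170 / (1.03 × 27.9² × 16.4) = 0.0259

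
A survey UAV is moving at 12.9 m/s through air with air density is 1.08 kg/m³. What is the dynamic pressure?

q = 89.9 Pa

q = ½ρv² = ½ × 1.08 × 12.9² = 89.9 Pa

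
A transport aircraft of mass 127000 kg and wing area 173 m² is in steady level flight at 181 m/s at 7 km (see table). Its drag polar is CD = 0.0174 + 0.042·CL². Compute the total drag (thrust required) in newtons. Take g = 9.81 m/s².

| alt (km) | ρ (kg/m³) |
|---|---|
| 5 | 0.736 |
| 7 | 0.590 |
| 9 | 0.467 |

At 7 km, from the table: ρ = 0.590 kg/m³.
Level flight ⇒ L = W = m·g = 127000 × 9.81 = 1.2459×10^6 N.
q = ½ρv² = ½ × 0.59 × 181² = 9664 Pa.
CL = 2W/(ρv²S) = 2×1.2459×10^6/(0.59×181²×173) = 0.7452.
CD = 0.0174 + 0.042 × 0.7452² = 0.04072.
D = q·S·CD = 9664 × 173 × 0.04072 = 68080 N

D = 68100 N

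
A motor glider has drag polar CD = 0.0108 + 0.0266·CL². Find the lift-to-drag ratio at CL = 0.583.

CD = 0.0108 + 0.0266 × 0.583² = 0.01984
L/D = CL/CD = 0.583 / 0.01984 = 29.4

L/D = 29.4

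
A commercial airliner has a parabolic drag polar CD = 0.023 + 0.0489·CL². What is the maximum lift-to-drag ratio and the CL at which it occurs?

For CD = CD0 + K·CL², (L/D)max occurs at CL* = √(CD0/K) and equals 1/(2√(K·CD0)).
(L/D)max = 1/(2√(0.0489 × 0.023)) = 1/(2 × 0.03354) = 14.9
CL* = √(0.023/0.0489) = 0.686

(L/D)max = 14.9, at CL = 0.686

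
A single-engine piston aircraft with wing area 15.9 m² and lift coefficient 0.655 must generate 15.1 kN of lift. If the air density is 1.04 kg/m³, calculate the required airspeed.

L = ½ρv²S·CL ⇒ v = √(2L/(ρ·S·CL))
v = √(2 × 15100 / (1.04 × 15.9 × 0.655)) = √2788 = 52.8 m/s

v = 52.8 m/s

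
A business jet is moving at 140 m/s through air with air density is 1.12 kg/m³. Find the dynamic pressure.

q = 11000 Pa

q = ½ρv² = ½ × 1.12 × 140² = 11000 Pa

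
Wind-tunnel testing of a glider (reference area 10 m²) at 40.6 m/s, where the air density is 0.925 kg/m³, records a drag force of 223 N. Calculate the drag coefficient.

CD = 0.0293

From D = ½ρv²S·CD, rearranging gives CD = 2D/(ρv²S).
CD = 2 × 223 / (0.925 × 40.6² × 10) = 0.0293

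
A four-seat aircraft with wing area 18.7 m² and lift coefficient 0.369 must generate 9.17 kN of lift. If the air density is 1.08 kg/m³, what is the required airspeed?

L = ½ρv²S·CL ⇒ v = √(2L/(ρ·S·CL))
v = √(2 × 9170 / (1.08 × 18.7 × 0.369)) = √2461 = 49.6 m/s

v = 49.6 m/s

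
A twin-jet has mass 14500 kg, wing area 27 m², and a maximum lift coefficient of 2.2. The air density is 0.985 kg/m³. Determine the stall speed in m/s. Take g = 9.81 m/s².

V_stall = 69.7 m/s

Weight W = mg = 14500 × 9.81 = 1.422×10^5 N.
From L = ½ρV²S·CL,max = W: V_stall = √(2W/(ρSCL,max)) = √(2·1.422×10^5/(0.985·27·2.2))
V_stall = √4862 = 69.7 m/s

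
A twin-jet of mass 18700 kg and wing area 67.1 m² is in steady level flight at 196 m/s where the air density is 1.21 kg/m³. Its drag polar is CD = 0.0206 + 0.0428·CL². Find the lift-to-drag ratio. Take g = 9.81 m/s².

Level flight ⇒ L = W = m·g = 18700 × 9.81 = 1.8345×10^5 N.
Dynamic pressure q = 0.5 × 1.21 × 196² = 23240 Pa.
Required CL = L/(qS) = 1.8345×10^5/(23240·67.1) = 0.1176.
CD = 0.0206 + 0.0428 × 0.1176² = 0.02119.
L/D = CL/CD = 0.1176 / 0.02119 = 5.55

L/D = 5.55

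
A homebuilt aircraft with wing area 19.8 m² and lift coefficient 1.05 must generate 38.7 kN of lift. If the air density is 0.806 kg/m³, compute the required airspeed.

v = 68 m/s

L = ½ρv²S·CL ⇒ v = √(2L/(ρ·S·CL))
v = √(2 × 38700 / (0.806 × 19.8 × 1.05)) = √4619 = 68 m/s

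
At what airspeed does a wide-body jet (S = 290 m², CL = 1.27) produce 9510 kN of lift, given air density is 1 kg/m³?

L = ½ρv²S·CL ⇒ v = √(2L/(ρ·S·CL))
v = √(2 × 9.51×10^6 / (1 × 290 × 1.27)) = √51640 = 227 m/s

v = 227 m/s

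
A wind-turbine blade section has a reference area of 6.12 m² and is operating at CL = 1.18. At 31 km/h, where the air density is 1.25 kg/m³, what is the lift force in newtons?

Convert speed: v = 31 km/h ÷ 3.6 = 8.611 m/s.
L = ½ρv²S·CL = ½ × 1.25 × 8.611² × 6.12 × 1.18 = 335 N

L = 335 N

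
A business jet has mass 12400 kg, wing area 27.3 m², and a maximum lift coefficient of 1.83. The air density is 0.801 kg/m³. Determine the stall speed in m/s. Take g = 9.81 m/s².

V_stall = 78 m/s

Weight W = mg = 12400 × 9.81 = 1.216×10^5 N.
V_stall = √(2W/(ρ·S·CL,max)) = √(2 × 1.216×10^5 / (0.801 × 27.3 × 1.83))
V_stall = √6080 = 78 m/s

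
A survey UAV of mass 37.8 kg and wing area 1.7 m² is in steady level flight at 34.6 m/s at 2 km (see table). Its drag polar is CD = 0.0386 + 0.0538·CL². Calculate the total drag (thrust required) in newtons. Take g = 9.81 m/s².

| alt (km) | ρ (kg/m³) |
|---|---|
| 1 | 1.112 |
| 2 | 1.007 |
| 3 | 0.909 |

At 2 km, from the table: ρ = 1.007 kg/m³.
Level flight ⇒ L = W = m·g = 37.8 × 9.81 = 370.82 N.
q = ½ρv² = ½ × 1.007 × 34.6² = 602.8 Pa.
CL = W/(q·S) = 370.82 / (602.8 × 1.7) = 0.3619.
CD = 0.0386 + 0.0538 × 0.3619² = 0.04565.
D = q·S·CD = 602.8 × 1.7 × 0.04565 = 46.77 N

D = 46.8 N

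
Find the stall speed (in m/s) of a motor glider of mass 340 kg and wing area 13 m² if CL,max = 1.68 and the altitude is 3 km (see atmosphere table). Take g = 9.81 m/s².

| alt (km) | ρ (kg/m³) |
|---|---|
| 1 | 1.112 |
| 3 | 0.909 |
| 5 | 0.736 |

V_stall = 18.3 m/s

At 3 km, from the table: ρ = 0.909 kg/m³.
At stall, lift equals weight: L = W = m·g = 340 × 9.81 = 3335 N.
V_stall = √(2W/(ρ·S·CL,max)) = √(2 × 3335 / (0.909 × 13 × 1.68))
V_stall = √336 = 18.3 m/s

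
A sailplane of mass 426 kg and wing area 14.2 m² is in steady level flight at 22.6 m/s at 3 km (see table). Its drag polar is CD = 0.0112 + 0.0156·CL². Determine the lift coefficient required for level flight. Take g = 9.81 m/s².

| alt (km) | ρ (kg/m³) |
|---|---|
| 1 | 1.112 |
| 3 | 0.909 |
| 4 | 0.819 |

At 3 km, from the table: ρ = 0.909 kg/m³.
Weight W = mg = 426 × 9.81 = 4179.1 N; in level flight L = W.
Dynamic pressure q = 0.5 × 0.909 × 22.6² = 232.1 Pa.
Required CL = L/(qS) = 4179.1/(232.1·14.2) = 1.268.

CL = 1.27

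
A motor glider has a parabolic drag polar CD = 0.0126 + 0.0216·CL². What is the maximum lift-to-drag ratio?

(L/D)max = 30.3

For CD = CD0 + K·CL², (L/D)max occurs at CL* = √(CD0/K) and equals 1/(2√(K·CD0)).
(L/D)max = 1/(2√(0.0216 × 0.0126)) = 1/(2 × 0.0165) = 30.3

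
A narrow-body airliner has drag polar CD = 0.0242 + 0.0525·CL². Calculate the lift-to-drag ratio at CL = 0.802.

CD = 0.0242 + 0.0525 × 0.802² = 0.05797
L/D = CL/CD = 0.802 / 0.05797 = 13.8

L/D = 13.8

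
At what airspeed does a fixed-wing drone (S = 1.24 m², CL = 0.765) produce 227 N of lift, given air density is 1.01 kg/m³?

L = ½ρv²S·CL ⇒ v = √(2L/(ρ·S·CL))
v = √(2 × 227 / (1.01 × 1.24 × 0.765)) = √473.9 = 21.8 m/s

v = 21.8 m/s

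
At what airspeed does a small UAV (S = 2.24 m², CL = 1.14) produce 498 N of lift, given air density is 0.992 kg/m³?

v = 19.8 m/s

L = ½ρv²S·CL ⇒ v = √(2L/(ρ·S·CL))
v = √(2 × 498 / (0.992 × 2.24 × 1.14)) = √393.2 = 19.8 m/s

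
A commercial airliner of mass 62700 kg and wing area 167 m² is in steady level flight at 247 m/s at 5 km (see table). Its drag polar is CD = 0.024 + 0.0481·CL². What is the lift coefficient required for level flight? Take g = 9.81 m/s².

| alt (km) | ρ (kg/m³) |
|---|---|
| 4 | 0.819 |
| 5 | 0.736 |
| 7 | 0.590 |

At 5 km, from the table: ρ = 0.736 kg/m³.
Weight W = mg = 62700 × 9.81 = 6.1509×10^5 N; in level flight L = W.
q = ½ρv² = ½ × 0.736 × 247² = 22450 Pa.
CL = 2W/(ρv²S) = 2×6.1509×10^5/(0.736×247²×167) = 0.1641.

CL = 0.164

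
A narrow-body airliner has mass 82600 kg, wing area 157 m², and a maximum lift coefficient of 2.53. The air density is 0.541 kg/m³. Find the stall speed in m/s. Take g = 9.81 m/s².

V_stall = 86.8 m/s

At stall, lift equals weight: L = W = m·g = 82600 × 9.81 = 8.103×10^5 N.
From L = ½ρV²S·CL,max = W: V_stall = √(2W/(ρSCL,max)) = √(2·8.103×10^5/(0.541·157·2.53))
V_stall = √7542 = 86.8 m/s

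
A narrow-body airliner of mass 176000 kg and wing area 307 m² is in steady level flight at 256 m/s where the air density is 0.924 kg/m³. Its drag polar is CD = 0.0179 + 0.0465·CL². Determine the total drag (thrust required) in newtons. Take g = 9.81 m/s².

D = 1.81×10^5 N

Weight W = mg = 176000 × 9.81 = 1.7266×10^6 N; in level flight L = W.
Dynamic pressure q = 0.5 × 0.924 × 256² = 30280 Pa.
Required CL = L/(qS) = 1.7266×10^6/(30280·307) = 0.1857.
CD = 0.0179 + 0.0465 × 0.1857² = 0.0195.
D = q·S·CD = 30280 × 307 × 0.0195 = 1.813×10^5 N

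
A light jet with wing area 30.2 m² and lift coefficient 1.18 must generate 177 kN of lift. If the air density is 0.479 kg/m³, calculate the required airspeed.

v = 144 m/s

L = ½ρv²S·CL ⇒ v = √(2L/(ρ·S·CL))
v = √(2 × 1.77×10^5 / (0.479 × 30.2 × 1.18)) = √20740 = 144 m/s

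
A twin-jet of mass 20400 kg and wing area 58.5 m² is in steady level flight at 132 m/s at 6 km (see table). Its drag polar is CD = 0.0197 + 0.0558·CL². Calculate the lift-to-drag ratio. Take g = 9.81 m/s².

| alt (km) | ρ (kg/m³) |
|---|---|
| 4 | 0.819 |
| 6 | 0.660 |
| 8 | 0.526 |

At 6 km, from the table: ρ = 0.660 kg/m³.
Level flight ⇒ L = W = m·g = 20400 × 9.81 = 2.0012×10^5 N.
Dynamic pressure q = 0.5 × 0.66 × 132² = 5750 Pa.
Required CL = L/(qS) = 2.0012×10^5/(5750·58.5) = 0.595.
CD = 0.0197 + 0.0558 × 0.595² = 0.03945.
L/D = CL/CD = 0.595 / 0.03945 = 15.1

L/D = 15.1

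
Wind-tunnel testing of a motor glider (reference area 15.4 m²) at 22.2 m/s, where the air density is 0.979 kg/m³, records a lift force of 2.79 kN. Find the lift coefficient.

From L = ½ρv²S·CL, rearranging gives CL = 2L/(ρv²S).
CL = 2 × 2790 / (0.979 × 22.2² × 15.4) = 0.751

CL = 0.751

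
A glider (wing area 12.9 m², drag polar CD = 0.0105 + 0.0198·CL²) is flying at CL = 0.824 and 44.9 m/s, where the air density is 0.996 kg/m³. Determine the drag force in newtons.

CD = 0.0105 + 0.0198 × 0.824² = 0.02394
D = ½ρv²S·CD = ½ × 0.996 × 44.9² × 12.9 × 0.02394 = 310 N

D = 310 N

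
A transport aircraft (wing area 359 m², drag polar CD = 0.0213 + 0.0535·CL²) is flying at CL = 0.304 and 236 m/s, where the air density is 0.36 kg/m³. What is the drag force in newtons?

CD = 0.0213 + 0.0535 × 0.304² = 0.02624
D = ½ρv²S·CD = ½ × 0.36 × 236² × 359 × 0.02624 = 94500 N

D = 94500 N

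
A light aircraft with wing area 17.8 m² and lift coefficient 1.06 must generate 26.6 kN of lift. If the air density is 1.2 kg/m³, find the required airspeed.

L = ½ρv²S·CL ⇒ v = √(2L/(ρ·S·CL))
v = √(2 × 26600 / (1.2 × 17.8 × 1.06)) = √2350 = 48.5 m/s

v = 48.5 m/s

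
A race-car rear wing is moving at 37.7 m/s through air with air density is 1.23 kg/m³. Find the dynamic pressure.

q = 874 Pa

q = ½ρv² = ½ × 1.23 × 37.7² = 874 Pa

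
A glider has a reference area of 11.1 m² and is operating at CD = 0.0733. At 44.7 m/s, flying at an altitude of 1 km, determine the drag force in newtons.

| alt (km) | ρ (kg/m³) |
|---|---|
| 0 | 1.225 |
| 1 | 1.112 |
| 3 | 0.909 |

D = 904 N

At 1 km, from the table: ρ = 1.112 kg/m³.
Dynamic pressure q = ½ρv² = ½ × 1.112 × 44.7² = 1111 Pa.
D = q·S·CD = 1111 × 11.1 × 0.0733 = 904 N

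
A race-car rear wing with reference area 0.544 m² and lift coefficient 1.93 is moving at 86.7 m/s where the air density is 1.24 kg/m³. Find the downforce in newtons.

L = ½ρv²S·CL = ½ × 1.24 × 86.7² × 0.544 × 1.93 = 4890 N

L = 4890 N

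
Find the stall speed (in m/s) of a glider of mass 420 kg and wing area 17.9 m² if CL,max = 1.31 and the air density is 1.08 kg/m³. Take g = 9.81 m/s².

V_stall = 18 m/s

Weight W = mg = 420 × 9.81 = 4120 N.
V_stall = √(2W/(ρ·S·CL,max)) = √(2 × 4120 / (1.08 × 17.9 × 1.31))
V_stall = √325.4 = 18 m/s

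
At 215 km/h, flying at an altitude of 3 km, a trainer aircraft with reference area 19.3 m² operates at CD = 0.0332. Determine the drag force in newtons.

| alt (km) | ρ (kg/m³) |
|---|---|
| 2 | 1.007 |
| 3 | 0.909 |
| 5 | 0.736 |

D = 1040 N

At 3 km, from the table: ρ = 0.909 kg/m³.
Convert speed: v = 215 km/h ÷ 3.6 = 59.72 m/s.
Dynamic pressure q = ½ρv² = ½ × 0.909 × 59.72² = 1621 Pa.
D = q·S·CD = 1621 × 19.3 × 0.0332 = 1040 N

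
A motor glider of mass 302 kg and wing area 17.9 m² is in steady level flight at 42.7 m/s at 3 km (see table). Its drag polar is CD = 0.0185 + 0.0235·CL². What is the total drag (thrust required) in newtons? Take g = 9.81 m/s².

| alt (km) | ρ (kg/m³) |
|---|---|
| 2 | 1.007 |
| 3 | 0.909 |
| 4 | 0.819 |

At 3 km, from the table: ρ = 0.909 kg/m³.
Level flight ⇒ L = W = m·g = 302 × 9.81 = 2962.6 N.
q = ½ρv² = ½ × 0.909 × 42.7² = 828.7 Pa.
CL = 2W/(ρv²S) = 2×2962.6/(0.909×42.7²×17.9) = 0.1997.
CD = 0.0185 + 0.0235 × 0.1997² = 0.01944.
D = q·S·CD = 828.7 × 17.9 × 0.01944 = 288.3 N

D = 288 N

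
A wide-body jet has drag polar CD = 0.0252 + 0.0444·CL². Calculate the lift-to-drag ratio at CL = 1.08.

L/D = 14

CD = 0.0252 + 0.0444 × 1.08² = 0.07699
L/D = CL/CD = 1.08 / 0.07699 = 14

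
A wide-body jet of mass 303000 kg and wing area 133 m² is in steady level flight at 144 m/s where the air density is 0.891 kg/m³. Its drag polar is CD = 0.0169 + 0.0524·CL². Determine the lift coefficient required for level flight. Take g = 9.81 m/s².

CL = 2.42

In steady level flight, lift balances weight: W = mg = 303000 × 9.81 = 2.9724×10^6 N.
Dynamic pressure q = 0.5 × 0.891 × 144² = 9238 Pa.
CL = W/(q·S) = 2.9724×10^6 / (9238 × 133) = 2.419.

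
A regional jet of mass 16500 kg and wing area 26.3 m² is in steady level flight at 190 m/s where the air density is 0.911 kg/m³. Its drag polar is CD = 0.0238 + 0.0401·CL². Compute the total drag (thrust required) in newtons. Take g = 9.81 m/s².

D = 12700 N

In steady level flight, lift balances weight: W = mg = 16500 × 9.81 = 1.6186×10^5 N.
Dynamic pressure q = 0.5 × 0.911 × 190² = 16440 Pa.
Required CL = L/(qS) = 1.6186×10^5/(16440·26.3) = 0.3743.
CD = 0.0238 + 0.0401 × 0.3743² = 0.02942.
D = q·S·CD = 16440 × 26.3 × 0.02942 = 12720 N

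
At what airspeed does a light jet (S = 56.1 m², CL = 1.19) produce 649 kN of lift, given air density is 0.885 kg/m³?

L = ½ρv²S·CL ⇒ v = √(2L/(ρ·S·CL))
v = √(2 × 6.49×10^5 / (0.885 × 56.1 × 1.19)) = √21970 = 148 m/s

v = 148 m/s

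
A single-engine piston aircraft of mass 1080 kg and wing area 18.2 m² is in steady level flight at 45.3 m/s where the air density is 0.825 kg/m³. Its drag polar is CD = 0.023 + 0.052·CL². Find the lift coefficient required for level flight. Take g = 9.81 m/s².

CL = 0.688

Level flight ⇒ L = W = m·g = 1080 × 9.81 = 10595 N.
Dynamic pressure q = 0.5 × 0.825 × 45.3² = 846.5 Pa.
CL = W/(q·S) = 10595 / (846.5 × 18.2) = 0.6877.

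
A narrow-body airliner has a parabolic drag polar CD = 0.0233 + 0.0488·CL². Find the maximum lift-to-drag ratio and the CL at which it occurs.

(L/D)max = 14.8, at CL = 0.691

For CD = CD0 + K·CL², (L/D)max occurs at CL* = √(CD0/K) and equals 1/(2√(K·CD0)).
(L/D)max = 1/(2√(0.0488 × 0.0233)) = 1/(2 × 0.03372) = 14.8
CL* = √(0.0233/0.0488) = 0.691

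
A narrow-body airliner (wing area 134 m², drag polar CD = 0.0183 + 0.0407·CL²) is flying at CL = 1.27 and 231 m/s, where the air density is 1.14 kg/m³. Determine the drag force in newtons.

CD = 0.0183 + 0.0407 × 1.27² = 0.08395
D = ½ρv²S·CD = ½ × 1.14 × 231² × 134 × 0.08395 = 3.42×10^5 N

D = 3.42×10^5 N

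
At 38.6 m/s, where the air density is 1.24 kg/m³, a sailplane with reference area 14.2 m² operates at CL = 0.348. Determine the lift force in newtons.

L = ½ρv²S·CL = ½ × 1.24 × 38.6² × 14.2 × 0.348 = 4560 N

L = 4560 N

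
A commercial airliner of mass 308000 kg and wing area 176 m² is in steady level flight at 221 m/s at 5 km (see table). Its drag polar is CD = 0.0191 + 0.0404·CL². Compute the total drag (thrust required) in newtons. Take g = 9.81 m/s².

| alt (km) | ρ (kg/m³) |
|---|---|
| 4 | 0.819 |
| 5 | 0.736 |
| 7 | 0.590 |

D = 1.77×10^5 N

At 5 km, from the table: ρ = 0.736 kg/m³.
Level flight ⇒ L = W = m·g = 308000 × 9.81 = 3.0215×10^6 N.
q = ½ρv² = ½ × 0.736 × 221² = 17970 Pa.
CL = W/(q·S) = 3.0215×10^6 / (17970 × 176) = 0.9552.
CD = 0.0191 + 0.0404 × 0.9552² = 0.05596.
D = q·S·CD = 17970 × 176 × 0.05596 = 1.77×10^5 N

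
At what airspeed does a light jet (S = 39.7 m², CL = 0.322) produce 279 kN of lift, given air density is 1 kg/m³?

L = ½ρv²S·CL ⇒ v = √(2L/(ρ·S·CL))
v = √(2 × 2.79×10^5 / (1 × 39.7 × 0.322)) = √43650 = 209 m/s

v = 209 m/s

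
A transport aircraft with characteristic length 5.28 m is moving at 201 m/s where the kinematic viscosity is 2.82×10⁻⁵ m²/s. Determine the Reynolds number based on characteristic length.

Re = v·c/ν = 201 × 5.28 / (2.82×10⁻⁵) = 3.76×10^7

Re = 3.76×10^7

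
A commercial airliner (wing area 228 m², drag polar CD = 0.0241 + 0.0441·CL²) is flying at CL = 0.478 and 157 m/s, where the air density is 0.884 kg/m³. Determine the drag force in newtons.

CD = 0.0241 + 0.0441 × 0.478² = 0.03418
D = ½ρv²S·CD = ½ × 0.884 × 157² × 228 × 0.03418 = 84900 N

D = 84900 N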